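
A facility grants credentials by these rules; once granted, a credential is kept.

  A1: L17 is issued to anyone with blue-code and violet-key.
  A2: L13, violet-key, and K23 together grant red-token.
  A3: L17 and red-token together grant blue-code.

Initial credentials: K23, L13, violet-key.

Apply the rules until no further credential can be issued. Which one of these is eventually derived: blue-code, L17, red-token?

Holding L13, violet-key, and K23 grants red-token (A2).
blue-code would need L17 and red-token (A3), but L17 is never granted. L17 would need blue-code and violet-key (A1), but blue-code is never granted.

red-token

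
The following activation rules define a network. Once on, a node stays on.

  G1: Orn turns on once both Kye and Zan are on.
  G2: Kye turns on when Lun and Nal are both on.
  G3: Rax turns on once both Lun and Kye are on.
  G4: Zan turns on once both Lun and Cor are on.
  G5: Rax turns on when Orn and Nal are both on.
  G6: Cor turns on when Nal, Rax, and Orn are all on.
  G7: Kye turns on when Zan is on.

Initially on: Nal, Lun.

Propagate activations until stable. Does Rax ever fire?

Yes

G2: Lun and Nal on → Kye on.
Lun and Kye are on, so Rax turns on (G3).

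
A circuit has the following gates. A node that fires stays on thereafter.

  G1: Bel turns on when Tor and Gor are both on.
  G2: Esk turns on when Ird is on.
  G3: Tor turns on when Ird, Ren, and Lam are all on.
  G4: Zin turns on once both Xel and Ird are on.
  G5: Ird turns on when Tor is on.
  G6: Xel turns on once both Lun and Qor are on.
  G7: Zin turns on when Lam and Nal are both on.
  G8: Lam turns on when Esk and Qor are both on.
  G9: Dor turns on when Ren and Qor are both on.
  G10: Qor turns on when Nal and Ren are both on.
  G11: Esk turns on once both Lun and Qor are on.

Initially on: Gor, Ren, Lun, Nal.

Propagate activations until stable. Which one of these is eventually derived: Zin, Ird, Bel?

Zin

Nal and Ren are on, so Qor turns on (G10).
G11: Lun and Qor on → Esk on.
G8: Esk and Qor on → Lam on.
G7: Lam and Nal on → Zin on.
Bel would need Tor and Gor (G1), but Tor never turns on. Ird would need Tor (G5), but Tor never turns on.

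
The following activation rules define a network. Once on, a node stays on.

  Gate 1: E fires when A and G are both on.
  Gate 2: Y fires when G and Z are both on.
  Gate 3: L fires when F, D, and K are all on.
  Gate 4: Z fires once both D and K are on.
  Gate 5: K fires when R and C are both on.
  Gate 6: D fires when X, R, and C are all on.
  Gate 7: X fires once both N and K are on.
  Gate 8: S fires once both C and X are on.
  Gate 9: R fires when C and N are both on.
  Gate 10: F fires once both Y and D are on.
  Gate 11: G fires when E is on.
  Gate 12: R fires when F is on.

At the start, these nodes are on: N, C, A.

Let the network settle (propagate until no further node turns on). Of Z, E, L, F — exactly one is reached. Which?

Gate 9: C and N on → R on.
R and C are on, so K fires (Gate 5).
N and K are on, so X fires (Gate 7).
Gate 6: X, R, and C on → D on.
D and K are on, so Z fires (Gate 4).
F would need Y and D (Gate 10), but Y never turns on. E would need A and G (Gate 1), but G never turns on. L would need F, D, and K (Gate 3), but F never turns on.

Z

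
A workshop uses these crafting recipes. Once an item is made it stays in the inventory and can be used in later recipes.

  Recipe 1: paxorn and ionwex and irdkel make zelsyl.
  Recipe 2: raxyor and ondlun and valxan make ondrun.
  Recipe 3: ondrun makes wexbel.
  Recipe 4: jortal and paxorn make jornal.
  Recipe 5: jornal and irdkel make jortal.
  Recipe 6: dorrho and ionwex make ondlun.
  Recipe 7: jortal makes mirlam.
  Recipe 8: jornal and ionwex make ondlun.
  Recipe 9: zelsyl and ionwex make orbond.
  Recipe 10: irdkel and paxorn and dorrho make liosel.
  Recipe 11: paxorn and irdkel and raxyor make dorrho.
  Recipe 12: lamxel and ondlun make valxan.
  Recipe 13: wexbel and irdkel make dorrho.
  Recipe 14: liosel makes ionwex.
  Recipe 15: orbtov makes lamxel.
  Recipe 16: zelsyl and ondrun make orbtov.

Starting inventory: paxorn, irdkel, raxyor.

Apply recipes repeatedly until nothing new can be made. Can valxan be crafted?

No

valxan would need lamxel and ondlun (Recipe 12), but lamxel is never obtained.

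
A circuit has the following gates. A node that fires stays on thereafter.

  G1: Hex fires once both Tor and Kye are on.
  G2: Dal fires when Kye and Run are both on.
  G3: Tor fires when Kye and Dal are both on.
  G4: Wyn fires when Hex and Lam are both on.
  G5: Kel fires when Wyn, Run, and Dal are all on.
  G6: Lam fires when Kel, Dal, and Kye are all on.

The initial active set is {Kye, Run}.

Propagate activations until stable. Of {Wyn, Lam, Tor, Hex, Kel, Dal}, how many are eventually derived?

G2: Kye and Run on → Dal on.
G3: Kye and Dal on → Tor on.
G1: Tor and Kye on → Hex on.
Wyn would need Hex and Lam (G4), but Lam never turns on.
Lam would need Kel, Dal, and Kye (G6), but Kel never turns on.
Tor: reached.
Hex: reached.
Kel would need Wyn, Run, and Dal (G5), but Wyn never turns on.
Dal: reached.
Reached: Tor, Hex, and Dal — 3 of the 6.

3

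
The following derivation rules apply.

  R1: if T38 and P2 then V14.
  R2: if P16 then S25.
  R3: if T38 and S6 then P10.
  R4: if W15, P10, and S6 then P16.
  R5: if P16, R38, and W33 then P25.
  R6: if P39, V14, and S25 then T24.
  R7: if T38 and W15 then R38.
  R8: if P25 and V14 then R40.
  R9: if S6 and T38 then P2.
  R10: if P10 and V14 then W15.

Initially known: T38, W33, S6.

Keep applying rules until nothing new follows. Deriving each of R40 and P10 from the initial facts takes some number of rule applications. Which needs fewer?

P10

P10: From T38 and S6, R3 gives P10. [1 rule application]
R40: From S6 and T38, R9 gives P2. T38 and S6 hold, so P10 follows (R3). T38 and P2 hold, so V14 follows (R1). P10 and V14 hold, so W15 follows (R10). W15, P10, and S6 hold, so P16 follows (R4). T38 and W15 hold, so R38 follows (R7). P16, R38, and W33 hold, so P25 follows (R5). P25 and V14 hold, so R40 follows (R8). [8 rule applications]
P10 needs fewer.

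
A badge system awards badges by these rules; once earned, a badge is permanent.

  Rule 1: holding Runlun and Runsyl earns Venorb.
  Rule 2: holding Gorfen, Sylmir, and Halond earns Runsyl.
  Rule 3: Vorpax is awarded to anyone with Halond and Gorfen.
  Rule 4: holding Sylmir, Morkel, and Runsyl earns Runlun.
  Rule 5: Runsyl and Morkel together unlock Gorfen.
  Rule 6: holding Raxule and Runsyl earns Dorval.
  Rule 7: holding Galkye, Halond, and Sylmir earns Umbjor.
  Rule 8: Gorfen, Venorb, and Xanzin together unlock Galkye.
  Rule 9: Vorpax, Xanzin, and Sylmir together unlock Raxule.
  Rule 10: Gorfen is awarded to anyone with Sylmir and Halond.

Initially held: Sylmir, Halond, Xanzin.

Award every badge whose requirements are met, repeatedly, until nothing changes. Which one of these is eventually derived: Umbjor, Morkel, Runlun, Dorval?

Dorval

With Sylmir and Halond, Gorfen is earned (Rule 10).
With Halond and Gorfen, Vorpax is earned (Rule 3).
With Gorfen, Sylmir, and Halond, Runsyl is earned (Rule 2).
With Vorpax, Xanzin, and Sylmir, Raxule is earned (Rule 9).
With Raxule and Runsyl, Dorval is earned (Rule 6).
Umbjor would need Galkye, Halond, and Sylmir (Rule 7), but Galkye is never earned. Runlun would need Sylmir, Morkel, and Runsyl (Rule 4), but Morkel is never earned. No rule produces Morkel, and it is not given.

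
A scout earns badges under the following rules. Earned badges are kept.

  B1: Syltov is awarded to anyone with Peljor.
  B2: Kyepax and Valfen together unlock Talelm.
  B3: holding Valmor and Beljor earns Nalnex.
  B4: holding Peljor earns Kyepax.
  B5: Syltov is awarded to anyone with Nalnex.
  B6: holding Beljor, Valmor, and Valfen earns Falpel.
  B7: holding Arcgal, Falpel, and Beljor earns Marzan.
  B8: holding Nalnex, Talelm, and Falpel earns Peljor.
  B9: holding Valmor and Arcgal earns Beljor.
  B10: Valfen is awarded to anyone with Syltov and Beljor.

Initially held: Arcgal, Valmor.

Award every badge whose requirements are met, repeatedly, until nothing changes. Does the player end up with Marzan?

With Valmor and Arcgal, Beljor is earned (B9).
With Valmor and Beljor, Nalnex is earned (B3).
With Nalnex, Syltov is earned (B5).
With Syltov and Beljor, Valfen is earned (B10).
With Beljor, Valmor, and Valfen, Falpel is earned (B6).
With Arcgal, Falpel, and Beljor, Marzan is earned (B7).

Yes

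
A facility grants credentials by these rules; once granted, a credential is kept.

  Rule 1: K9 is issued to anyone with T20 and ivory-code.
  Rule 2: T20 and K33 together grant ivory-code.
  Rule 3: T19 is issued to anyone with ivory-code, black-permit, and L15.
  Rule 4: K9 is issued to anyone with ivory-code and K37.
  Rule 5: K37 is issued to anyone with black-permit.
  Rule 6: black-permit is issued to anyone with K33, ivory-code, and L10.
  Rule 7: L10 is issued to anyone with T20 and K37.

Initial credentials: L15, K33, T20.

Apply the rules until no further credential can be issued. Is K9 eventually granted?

Yes

Holding T20 and K33 grants ivory-code (Rule 2).
Holding T20 and ivory-code grants K9 (Rule 1).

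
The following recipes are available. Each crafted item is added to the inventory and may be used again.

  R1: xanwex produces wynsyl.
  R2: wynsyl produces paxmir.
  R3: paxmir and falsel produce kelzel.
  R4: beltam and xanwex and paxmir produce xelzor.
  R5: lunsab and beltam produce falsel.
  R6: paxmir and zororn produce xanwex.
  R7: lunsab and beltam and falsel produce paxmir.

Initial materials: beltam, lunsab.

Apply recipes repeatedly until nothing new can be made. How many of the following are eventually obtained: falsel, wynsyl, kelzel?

2

lunsab and beltam → falsel (R5).
Using R7, lunsab, beltam, and falsel make paxmir.
Using R3, paxmir and falsel make kelzel.
falsel: reached.
wynsyl would need xanwex (R1), but xanwex is never obtained.
kelzel: reached.
Reached: falsel and kelzel — 2 of the 3.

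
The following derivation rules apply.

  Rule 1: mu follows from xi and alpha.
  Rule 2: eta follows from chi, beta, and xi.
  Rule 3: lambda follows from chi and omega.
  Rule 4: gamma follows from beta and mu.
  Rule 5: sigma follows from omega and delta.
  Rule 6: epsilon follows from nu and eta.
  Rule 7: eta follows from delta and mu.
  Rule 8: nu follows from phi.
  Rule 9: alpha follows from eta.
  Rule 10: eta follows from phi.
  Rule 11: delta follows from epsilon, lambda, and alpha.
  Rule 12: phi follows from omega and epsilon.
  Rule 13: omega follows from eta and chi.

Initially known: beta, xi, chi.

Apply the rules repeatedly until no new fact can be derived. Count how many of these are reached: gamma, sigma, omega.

2

From chi, beta, and xi, Rule 2 gives eta.
From eta, Rule 9 gives alpha.
From eta and chi, Rule 13 gives omega.
xi and alpha hold, so mu follows (Rule 1).
beta and mu hold, so gamma follows (Rule 4).
gamma: reached.
sigma would need omega and delta (Rule 5), but delta is never established.
omega: reached.
Reached: gamma and omega — 2 of the 3.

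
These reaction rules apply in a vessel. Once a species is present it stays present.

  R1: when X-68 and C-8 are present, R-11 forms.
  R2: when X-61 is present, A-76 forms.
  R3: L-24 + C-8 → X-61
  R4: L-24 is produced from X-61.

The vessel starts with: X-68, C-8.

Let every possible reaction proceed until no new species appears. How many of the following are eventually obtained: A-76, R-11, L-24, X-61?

X-68 and C-8 present → R-11 forms (R1).
A-76 would need X-61 (R2), but X-61 never forms.
R-11: reached.
L-24 would need X-61 (R4), but X-61 never forms.
X-61 would need L-24 and C-8 (R3), but L-24 never forms.
Reached: R-11 — 1 of the 4.

1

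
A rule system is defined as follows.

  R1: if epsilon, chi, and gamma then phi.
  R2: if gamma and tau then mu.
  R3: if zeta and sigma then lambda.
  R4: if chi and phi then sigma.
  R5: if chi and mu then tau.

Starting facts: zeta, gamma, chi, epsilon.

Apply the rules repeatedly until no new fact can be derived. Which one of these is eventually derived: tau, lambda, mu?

From epsilon, chi, and gamma, R1 gives phi.
chi and phi hold, so sigma follows (R4).
From zeta and sigma, R3 gives lambda.
tau would need chi and mu (R5), but mu is never established. mu would need gamma and tau (R2), but tau is never established.

lambda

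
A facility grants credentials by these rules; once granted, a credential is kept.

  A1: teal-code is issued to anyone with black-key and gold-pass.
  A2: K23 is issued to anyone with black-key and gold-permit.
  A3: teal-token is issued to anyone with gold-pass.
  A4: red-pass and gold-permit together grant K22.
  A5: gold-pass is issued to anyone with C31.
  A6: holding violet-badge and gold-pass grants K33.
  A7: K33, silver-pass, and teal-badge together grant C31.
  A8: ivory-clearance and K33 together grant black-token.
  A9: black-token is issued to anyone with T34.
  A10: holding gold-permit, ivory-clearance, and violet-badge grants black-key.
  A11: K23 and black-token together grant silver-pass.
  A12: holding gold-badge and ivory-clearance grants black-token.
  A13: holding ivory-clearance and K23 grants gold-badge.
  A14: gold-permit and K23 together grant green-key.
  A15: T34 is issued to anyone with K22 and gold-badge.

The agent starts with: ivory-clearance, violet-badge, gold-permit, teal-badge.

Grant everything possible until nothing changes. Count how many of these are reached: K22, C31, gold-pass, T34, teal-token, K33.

0

K22 would need red-pass and gold-permit (A4), but red-pass is never granted.
C31 would need K33, silver-pass, and teal-badge (A7), but K33 is never granted.
gold-pass would need C31 (A5), but C31 is never granted.
T34 would need K22 and gold-badge (A15), but K22 is never granted.
teal-token would need gold-pass (A3), but gold-pass is never granted.
K33 would need violet-badge and gold-pass (A6), but gold-pass is never granted.
None of the 6 are reached.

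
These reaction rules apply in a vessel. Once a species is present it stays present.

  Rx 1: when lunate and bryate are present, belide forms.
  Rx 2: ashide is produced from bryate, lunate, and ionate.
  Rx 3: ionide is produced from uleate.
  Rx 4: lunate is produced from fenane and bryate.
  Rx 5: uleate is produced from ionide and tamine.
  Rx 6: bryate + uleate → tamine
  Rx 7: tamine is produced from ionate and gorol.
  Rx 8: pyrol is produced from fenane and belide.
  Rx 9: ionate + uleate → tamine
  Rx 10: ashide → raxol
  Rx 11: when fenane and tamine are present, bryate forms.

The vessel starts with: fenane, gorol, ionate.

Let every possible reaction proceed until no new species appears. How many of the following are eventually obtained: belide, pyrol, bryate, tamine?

4

ionate and gorol present → tamine forms (Rx 7).
fenane and tamine present → bryate forms (Rx 11).
fenane and bryate present → lunate forms (Rx 4).
lunate and bryate present → belide forms (Rx 1).
fenane and belide present → pyrol forms (Rx 8).
belide: reached.
pyrol: reached.
bryate: reached.
tamine: reached.
All 4 are reached.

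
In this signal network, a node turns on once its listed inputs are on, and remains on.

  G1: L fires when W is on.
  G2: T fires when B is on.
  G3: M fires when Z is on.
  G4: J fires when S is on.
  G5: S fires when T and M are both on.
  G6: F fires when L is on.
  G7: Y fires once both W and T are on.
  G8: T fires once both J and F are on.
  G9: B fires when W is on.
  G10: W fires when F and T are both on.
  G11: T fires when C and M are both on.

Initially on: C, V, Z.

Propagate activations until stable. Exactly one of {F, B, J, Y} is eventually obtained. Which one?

Z is on, so M fires (G3).
G11: C and M on → T on.
T and M are on, so S fires (G5).
G4: S on → J on.
F would need L (G6), but L never turns on. B would need W (G9), but W never turns on. Y would need W and T (G7), but W never turns on.

J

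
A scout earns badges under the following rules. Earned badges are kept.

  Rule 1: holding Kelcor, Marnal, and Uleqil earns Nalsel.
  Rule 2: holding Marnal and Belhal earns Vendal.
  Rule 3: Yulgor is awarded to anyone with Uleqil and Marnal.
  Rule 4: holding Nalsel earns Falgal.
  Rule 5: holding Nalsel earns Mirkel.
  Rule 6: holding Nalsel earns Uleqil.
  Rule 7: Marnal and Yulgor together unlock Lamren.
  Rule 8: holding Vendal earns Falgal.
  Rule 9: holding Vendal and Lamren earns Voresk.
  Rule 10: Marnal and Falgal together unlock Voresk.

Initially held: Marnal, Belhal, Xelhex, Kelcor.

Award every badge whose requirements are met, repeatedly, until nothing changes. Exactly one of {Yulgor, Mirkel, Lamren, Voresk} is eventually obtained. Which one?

Voresk

With Marnal and Belhal, Vendal is earned (Rule 2).
With Vendal, Falgal is earned (Rule 8).
With Marnal and Falgal, Voresk is earned (Rule 10).
Mirkel would need Nalsel (Rule 5), but Nalsel is never earned. Yulgor would need Uleqil and Marnal (Rule 3), but Uleqil is never earned. Lamren would need Marnal and Yulgor (Rule 7), but Yulgor is never earned.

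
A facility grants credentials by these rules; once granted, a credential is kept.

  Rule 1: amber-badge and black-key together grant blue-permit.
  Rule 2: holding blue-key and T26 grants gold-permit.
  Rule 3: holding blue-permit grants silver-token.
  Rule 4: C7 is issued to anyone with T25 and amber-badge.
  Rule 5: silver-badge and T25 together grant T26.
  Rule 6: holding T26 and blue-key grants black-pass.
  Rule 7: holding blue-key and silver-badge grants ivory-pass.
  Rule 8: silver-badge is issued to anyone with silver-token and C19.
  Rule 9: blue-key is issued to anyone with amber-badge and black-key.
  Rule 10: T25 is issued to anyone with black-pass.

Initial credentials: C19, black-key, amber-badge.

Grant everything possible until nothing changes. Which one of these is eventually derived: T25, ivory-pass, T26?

ivory-pass

Holding amber-badge and black-key grants blue-permit (Rule 1).
Holding amber-badge and black-key grants blue-key (Rule 9).
Holding blue-permit grants silver-token (Rule 3).
Holding silver-token and C19 grants silver-badge (Rule 8).
Holding blue-key and silver-badge grants ivory-pass (Rule 7).
T26 would need silver-badge and T25 (Rule 5), but T25 is never granted. T25 would need black-pass (Rule 10), but black-pass is never granted.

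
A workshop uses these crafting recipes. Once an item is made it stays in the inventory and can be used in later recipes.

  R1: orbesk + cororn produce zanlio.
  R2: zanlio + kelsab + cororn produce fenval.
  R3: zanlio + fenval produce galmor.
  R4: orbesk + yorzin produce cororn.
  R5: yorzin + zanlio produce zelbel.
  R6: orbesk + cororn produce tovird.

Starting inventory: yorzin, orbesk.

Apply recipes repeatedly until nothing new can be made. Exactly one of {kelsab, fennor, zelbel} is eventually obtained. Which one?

Using R4, orbesk and yorzin make cororn.
Using R1, orbesk and cororn make zanlio.
Using R5, yorzin and zanlio make zelbel.
No rule produces fennor, and it is not given. No rule produces kelsab, and it is not given.

zelbel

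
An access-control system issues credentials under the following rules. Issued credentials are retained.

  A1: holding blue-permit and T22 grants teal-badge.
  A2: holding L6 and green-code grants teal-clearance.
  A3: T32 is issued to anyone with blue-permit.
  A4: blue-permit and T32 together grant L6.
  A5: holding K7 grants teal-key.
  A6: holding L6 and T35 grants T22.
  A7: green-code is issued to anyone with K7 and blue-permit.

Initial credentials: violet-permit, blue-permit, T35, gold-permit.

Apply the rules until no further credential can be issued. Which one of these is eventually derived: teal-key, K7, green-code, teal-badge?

Holding blue-permit grants T32 (A3).
Holding blue-permit and T32 grants L6 (A4).
Holding L6 and T35 grants T22 (A6).
Holding blue-permit and T22 grants teal-badge (A1).
teal-key would need K7 (A5), but K7 is never granted. green-code would need K7 and blue-permit (A7), but K7 is never granted. No rule produces K7, and it is not given.

teal-badge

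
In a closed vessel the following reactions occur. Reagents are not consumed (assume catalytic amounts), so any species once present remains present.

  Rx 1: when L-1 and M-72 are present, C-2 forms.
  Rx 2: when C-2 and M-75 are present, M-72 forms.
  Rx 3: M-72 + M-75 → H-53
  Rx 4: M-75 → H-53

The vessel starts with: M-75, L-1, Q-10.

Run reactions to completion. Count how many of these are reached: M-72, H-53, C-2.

M-75 present → H-53 forms (Rx 4).
M-72 would need C-2 and M-75 (Rx 2), but C-2 never forms.
H-53: reached.
C-2 would need L-1 and M-72 (Rx 1), but M-72 never forms.
Reached: H-53 — 1 of the 3.

1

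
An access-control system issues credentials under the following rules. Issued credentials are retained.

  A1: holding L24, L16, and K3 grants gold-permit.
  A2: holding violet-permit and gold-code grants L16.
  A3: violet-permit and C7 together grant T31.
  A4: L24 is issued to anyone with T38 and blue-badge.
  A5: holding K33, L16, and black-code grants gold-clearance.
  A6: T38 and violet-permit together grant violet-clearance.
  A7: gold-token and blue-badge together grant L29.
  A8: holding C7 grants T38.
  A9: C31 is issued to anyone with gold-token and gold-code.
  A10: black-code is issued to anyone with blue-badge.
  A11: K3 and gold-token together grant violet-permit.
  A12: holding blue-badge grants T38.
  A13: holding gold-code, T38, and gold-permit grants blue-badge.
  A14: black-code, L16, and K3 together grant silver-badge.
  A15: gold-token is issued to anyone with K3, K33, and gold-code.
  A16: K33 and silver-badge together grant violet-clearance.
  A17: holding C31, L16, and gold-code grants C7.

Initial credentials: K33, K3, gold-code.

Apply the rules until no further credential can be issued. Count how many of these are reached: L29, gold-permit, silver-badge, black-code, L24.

0

L29 would need gold-token and blue-badge (A7), but blue-badge is never granted.
gold-permit would need L24, L16, and K3 (A1), but L24 is never granted.
silver-badge would need black-code, L16, and K3 (A14), but black-code is never granted.
black-code would need blue-badge (A10), but blue-badge is never granted.
L24 would need T38 and blue-badge (A4), but blue-badge is never granted.
None of the 5 are reached.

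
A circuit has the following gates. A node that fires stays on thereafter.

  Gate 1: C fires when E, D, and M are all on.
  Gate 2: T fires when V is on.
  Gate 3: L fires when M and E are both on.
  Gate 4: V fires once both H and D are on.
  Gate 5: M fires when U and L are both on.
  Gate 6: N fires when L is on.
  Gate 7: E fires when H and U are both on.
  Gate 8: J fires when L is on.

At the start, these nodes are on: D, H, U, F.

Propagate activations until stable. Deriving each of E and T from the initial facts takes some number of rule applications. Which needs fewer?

E: H and U are on, so E fires (Gate 7). [1 rule application]
T: H and D are on, so V fires (Gate 4). Gate 2: V on → T on. [2 rule applications]
E needs fewer.

E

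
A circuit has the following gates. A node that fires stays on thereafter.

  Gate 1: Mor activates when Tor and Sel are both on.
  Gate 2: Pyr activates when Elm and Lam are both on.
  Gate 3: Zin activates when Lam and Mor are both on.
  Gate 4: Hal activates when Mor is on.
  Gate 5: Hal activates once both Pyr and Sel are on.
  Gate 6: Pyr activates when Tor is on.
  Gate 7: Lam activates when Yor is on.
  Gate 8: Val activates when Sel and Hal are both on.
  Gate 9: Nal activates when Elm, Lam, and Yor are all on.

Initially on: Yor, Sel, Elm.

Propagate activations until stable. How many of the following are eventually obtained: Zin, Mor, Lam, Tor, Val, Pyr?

3

Gate 7: Yor on → Lam on.
Gate 2: Elm and Lam on → Pyr on.
Gate 5: Pyr and Sel on → Hal on.
Gate 8: Sel and Hal on → Val on.
Zin would need Lam and Mor (Gate 3), but Mor never turns on.
Mor would need Tor and Sel (Gate 1), but Tor never turns on.
Lam: reached.
No rule produces Tor, and it is not given.
Val: reached.
Pyr: reached.
Reached: Lam, Val, and Pyr — 3 of the 6.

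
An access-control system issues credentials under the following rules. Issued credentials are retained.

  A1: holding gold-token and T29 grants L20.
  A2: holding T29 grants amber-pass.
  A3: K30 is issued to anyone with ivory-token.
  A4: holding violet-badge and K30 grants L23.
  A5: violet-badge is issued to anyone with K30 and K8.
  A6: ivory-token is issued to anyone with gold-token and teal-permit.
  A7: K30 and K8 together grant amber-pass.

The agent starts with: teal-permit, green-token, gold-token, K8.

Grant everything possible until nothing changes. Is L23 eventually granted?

Holding gold-token and teal-permit grants ivory-token (A6).
Holding ivory-token grants K30 (A3).
Holding K30 and K8 grants violet-badge (A5).
Holding violet-badge and K30 grants L23 (A4).

Yes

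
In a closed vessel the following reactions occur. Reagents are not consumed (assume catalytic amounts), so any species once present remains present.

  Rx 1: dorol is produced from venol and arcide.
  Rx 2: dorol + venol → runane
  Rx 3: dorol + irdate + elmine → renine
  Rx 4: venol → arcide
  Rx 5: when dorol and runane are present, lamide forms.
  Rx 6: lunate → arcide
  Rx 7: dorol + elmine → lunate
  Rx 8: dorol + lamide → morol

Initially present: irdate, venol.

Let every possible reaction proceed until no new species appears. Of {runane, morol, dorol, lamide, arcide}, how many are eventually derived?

5

venol present → arcide forms (Rx 4).
venol and arcide present → dorol forms (Rx 1).
dorol and venol present → runane forms (Rx 2).
dorol and runane present → lamide forms (Rx 5).
dorol and lamide present → morol forms (Rx 8).
runane: reached.
morol: reached.
dorol: reached.
lamide: reached.
arcide: reached.
All 5 are reached.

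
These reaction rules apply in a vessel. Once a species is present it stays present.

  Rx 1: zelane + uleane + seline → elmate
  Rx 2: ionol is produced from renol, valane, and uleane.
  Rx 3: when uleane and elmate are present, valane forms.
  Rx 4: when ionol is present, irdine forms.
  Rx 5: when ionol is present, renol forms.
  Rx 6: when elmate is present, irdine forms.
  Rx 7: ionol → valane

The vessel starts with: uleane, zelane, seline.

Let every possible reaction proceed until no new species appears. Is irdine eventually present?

zelane, uleane, and seline present → elmate forms (Rx 1).
elmate present → irdine forms (Rx 6).

Yes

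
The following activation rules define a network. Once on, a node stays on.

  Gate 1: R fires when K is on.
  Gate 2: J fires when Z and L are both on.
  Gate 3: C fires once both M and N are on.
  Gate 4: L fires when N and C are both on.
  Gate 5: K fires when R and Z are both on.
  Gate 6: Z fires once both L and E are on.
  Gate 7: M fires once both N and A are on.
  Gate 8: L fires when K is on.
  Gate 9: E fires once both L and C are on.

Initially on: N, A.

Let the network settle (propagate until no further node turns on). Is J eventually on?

Gate 7: N and A on → M on.
Gate 3: M and N on → C on.
N and C are on, so L fires (Gate 4).
L and C are on, so E fires (Gate 9).
L and E are on, so Z fires (Gate 6).
Z and L are on, so J fires (Gate 2).

Yes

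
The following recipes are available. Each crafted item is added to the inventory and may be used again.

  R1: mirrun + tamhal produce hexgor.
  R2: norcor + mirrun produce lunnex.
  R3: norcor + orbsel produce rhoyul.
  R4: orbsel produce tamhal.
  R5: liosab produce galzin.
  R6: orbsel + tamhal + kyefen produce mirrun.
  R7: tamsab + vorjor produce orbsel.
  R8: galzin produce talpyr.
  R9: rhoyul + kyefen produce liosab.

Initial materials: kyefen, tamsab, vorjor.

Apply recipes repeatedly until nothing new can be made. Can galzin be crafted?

No

galzin would need liosab (R5), but liosab is never obtained.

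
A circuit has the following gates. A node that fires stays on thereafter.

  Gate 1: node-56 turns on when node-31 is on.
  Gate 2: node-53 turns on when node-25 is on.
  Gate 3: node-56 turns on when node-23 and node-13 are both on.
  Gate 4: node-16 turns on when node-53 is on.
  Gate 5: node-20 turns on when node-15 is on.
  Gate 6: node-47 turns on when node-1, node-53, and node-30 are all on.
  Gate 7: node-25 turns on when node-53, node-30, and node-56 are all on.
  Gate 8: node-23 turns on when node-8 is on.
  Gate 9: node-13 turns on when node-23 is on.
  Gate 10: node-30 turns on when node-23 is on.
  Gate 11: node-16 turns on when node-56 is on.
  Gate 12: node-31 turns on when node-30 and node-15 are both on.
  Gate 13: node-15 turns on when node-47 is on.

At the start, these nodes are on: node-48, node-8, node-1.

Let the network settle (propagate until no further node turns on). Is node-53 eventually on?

node-53 would need node-25 (Gate 2), but node-25 never turns on.

No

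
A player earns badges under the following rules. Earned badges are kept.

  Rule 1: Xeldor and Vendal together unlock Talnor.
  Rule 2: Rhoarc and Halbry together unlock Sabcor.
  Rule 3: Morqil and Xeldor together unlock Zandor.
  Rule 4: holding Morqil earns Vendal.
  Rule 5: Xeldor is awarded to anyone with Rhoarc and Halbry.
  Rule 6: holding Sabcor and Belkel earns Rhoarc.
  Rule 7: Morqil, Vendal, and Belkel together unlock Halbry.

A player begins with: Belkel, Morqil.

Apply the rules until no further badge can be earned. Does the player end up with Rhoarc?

No

Rhoarc would need Sabcor and Belkel (Rule 6), but Sabcor is never earned.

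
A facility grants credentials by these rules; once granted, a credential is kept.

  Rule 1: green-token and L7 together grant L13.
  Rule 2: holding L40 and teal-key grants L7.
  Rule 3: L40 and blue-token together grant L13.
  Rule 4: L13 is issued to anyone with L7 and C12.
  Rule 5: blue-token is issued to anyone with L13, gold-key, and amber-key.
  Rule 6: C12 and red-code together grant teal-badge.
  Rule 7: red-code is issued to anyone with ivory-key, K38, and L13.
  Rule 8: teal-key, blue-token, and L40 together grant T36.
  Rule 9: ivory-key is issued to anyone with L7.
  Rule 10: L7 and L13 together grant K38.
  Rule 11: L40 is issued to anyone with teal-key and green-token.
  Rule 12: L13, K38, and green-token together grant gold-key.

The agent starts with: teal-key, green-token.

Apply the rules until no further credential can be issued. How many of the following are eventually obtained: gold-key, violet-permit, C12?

Holding teal-key and green-token grants L40 (Rule 11).
Holding L40 and teal-key grants L7 (Rule 2).
Holding green-token and L7 grants L13 (Rule 1).
Holding L7 and L13 grants K38 (Rule 10).
Holding L13, K38, and green-token grants gold-key (Rule 12).
gold-key: reached.
No rule produces violet-permit, and it is not given.
No rule produces C12, and it is not given.
Reached: gold-key — 1 of the 3.

1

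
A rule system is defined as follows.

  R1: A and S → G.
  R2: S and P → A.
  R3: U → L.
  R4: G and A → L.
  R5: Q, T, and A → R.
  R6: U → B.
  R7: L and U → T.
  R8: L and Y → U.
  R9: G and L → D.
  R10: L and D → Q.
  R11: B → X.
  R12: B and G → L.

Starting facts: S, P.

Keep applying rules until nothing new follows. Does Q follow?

From S and P, R2 gives A.
A and S hold, so G follows (R1).
From G and A, R4 gives L.
From G and L, R9 gives D.
L and D hold, so Q follows (R10).

Yes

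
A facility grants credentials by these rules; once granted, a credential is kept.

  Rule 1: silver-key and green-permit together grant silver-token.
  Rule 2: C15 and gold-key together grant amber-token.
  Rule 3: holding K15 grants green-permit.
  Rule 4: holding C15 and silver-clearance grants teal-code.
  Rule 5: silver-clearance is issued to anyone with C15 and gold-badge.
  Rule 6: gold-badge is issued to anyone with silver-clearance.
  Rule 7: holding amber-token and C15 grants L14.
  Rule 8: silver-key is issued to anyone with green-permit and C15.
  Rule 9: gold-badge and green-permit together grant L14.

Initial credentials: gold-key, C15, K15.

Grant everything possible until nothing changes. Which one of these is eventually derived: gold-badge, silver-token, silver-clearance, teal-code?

silver-token

Holding K15 grants green-permit (Rule 3).
Holding green-permit and C15 grants silver-key (Rule 8).
Holding silver-key and green-permit grants silver-token (Rule 1).
gold-badge would need silver-clearance (Rule 6), but silver-clearance is never granted. silver-clearance would need C15 and gold-badge (Rule 5), but gold-badge is never granted. teal-code would need C15 and silver-clearance (Rule 4), but silver-clearance is never granted.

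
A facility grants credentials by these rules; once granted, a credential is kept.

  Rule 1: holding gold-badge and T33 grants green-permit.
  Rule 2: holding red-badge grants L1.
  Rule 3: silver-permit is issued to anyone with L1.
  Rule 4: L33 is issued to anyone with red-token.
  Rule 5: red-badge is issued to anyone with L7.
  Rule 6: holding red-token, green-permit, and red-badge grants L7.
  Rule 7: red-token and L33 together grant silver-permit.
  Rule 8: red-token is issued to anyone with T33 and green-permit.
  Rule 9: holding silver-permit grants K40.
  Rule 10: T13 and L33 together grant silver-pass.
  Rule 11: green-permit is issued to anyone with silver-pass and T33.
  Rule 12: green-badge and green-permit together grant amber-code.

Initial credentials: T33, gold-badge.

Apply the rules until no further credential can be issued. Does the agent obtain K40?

Yes

Holding gold-badge and T33 grants green-permit (Rule 1).
Holding T33 and green-permit grants red-token (Rule 8).
Holding red-token grants L33 (Rule 4).
Holding red-token and L33 grants silver-permit (Rule 7).
Holding silver-permit grants K40 (Rule 9).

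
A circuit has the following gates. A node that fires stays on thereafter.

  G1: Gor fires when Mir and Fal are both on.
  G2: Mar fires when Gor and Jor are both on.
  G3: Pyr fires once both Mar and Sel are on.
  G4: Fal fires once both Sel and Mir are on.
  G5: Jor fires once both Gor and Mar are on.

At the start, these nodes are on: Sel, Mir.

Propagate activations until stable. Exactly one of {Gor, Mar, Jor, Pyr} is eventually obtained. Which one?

Sel and Mir are on, so Fal fires (G4).
Mir and Fal are on, so Gor fires (G1).
Jor would need Gor and Mar (G5), but Mar never turns on. Mar would need Gor and Jor (G2), but Jor never turns on. Pyr would need Mar and Sel (G3), but Mar never turns on.

Gor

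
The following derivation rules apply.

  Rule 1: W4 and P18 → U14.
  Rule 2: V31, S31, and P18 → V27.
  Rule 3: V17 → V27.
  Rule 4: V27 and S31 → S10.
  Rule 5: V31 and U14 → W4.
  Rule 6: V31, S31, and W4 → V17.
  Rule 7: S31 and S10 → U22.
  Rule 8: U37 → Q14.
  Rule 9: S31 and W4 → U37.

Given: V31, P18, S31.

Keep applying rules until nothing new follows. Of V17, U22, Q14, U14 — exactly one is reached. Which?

From V31, S31, and P18, Rule 2 gives V27.
From V27 and S31, Rule 4 gives S10.
From S31 and S10, Rule 7 gives U22.
U14 would need W4 and P18 (Rule 1), but W4 is never established. V17 would need V31, S31, and W4 (Rule 6), but W4 is never established. Q14 would need U37 (Rule 8), but U37 is never established.

U22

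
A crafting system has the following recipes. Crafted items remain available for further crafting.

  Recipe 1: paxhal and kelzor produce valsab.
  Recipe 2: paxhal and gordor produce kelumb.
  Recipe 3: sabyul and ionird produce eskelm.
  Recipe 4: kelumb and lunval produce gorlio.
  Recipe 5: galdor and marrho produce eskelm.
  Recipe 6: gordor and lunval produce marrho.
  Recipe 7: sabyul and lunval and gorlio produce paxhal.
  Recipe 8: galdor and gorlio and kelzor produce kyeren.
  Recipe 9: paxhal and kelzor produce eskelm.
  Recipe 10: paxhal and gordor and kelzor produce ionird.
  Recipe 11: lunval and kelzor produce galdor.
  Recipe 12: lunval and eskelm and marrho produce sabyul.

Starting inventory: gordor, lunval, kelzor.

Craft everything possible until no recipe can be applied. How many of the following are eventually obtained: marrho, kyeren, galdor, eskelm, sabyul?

gordor and lunval → marrho (Recipe 6).
lunval and kelzor → galdor (Recipe 11).
Using Recipe 5, galdor and marrho make eskelm.
lunval and eskelm and marrho → sabyul (Recipe 12).
marrho: reached.
kyeren would need galdor, gorlio, and kelzor (Recipe 8), but gorlio is never obtained.
galdor: reached.
eskelm: reached.
sabyul: reached.
Reached: marrho, galdor, eskelm, and sabyul — 4 of the 5.

4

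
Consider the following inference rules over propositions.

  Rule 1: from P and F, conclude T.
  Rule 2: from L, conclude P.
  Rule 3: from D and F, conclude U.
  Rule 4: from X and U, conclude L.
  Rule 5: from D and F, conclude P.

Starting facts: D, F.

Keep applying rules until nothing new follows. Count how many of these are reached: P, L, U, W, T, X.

From D and F, Rule 5 gives P.
From D and F, Rule 3 gives U.
P and F hold, so T follows (Rule 1).
P: reached.
L would need X and U (Rule 4), but X is never established.
U: reached.
No rule produces W, and it is not given.
T: reached.
No rule produces X, and it is not given.
Reached: P, U, and T — 3 of the 6.

3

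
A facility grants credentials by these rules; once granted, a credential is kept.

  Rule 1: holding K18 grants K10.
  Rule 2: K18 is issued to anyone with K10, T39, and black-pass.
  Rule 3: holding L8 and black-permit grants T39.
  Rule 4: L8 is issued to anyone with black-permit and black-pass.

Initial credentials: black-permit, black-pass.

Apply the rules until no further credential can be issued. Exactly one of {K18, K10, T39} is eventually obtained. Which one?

T39

Holding black-permit and black-pass grants L8 (Rule 4).
Holding L8 and black-permit grants T39 (Rule 3).
K10 would need K18 (Rule 1), but K18 is never granted. K18 would need K10, T39, and black-pass (Rule 2), but K10 is never granted.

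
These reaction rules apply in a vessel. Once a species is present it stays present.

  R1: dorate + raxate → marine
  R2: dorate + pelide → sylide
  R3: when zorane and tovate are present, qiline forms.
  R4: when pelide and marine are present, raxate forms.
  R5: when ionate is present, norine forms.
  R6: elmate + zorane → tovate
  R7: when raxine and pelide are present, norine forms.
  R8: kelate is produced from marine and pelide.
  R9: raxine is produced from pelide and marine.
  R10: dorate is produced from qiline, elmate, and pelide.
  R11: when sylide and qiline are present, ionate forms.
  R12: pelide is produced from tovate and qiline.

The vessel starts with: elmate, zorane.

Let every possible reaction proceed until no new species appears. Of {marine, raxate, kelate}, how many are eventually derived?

marine would need dorate and raxate (R1), but raxate never forms.
raxate would need pelide and marine (R4), but marine never forms.
kelate would need marine and pelide (R8), but marine never forms.
None of the 3 are reached.

0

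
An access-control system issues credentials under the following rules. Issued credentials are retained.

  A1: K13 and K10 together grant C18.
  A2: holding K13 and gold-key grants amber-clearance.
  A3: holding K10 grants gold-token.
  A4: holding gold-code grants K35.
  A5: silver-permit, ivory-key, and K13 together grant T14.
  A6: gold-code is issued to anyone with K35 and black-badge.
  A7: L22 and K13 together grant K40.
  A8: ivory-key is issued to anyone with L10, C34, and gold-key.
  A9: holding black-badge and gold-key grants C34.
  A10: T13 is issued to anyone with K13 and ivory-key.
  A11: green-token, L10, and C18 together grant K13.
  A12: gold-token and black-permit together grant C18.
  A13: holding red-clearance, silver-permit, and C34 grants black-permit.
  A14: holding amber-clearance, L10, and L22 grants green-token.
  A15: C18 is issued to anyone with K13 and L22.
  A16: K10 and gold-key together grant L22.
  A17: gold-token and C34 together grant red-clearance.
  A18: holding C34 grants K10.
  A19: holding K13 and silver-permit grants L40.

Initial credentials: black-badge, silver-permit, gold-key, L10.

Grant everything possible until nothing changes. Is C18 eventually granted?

Holding black-badge and gold-key grants C34 (A9).
Holding C34 grants K10 (A18).
Holding K10 grants gold-token (A3).
Holding gold-token and C34 grants red-clearance (A17).
Holding red-clearance, silver-permit, and C34 grants black-permit (A13).
Holding gold-token and black-permit grants C18 (A12).

Yes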